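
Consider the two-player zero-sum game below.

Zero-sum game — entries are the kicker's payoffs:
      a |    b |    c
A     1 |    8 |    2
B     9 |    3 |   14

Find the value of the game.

69/13

Column c is strictly dominated by a for the goalkeeper (it gives the kicker more in every row).
The remaining 2×2 game on (A, B) × (a, b) has no saddle point. Let the kicker play A with probability p; indifference gives p + 9(1−p) = 8p + 3(1−p), so p = 6/13.
Similarly the goalkeeper's optimal q on a is 5/13, and the value is 1·(5/13) + (8)·(8/13) = 69/13.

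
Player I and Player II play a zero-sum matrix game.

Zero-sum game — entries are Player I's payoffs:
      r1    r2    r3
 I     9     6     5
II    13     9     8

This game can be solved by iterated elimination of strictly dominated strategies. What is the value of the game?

Row I is strictly dominated by row II (13>9, 9>6, 8>5); eliminate I.
Column r1 is strictly dominated by r2 for Player II (9<13); eliminate r1.
Column r2 is strictly dominated by r3 for Player II (8<9); eliminate r2.
Only (II, r3) remains, with payoff 8.

8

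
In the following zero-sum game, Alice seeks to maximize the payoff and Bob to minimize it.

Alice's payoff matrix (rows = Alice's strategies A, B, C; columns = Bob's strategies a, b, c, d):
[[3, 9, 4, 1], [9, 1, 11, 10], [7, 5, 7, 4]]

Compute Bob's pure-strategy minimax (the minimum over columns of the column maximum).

9

The worst case (largest entry) in each column is a: 9, b: 9, c: 11, d: 10.
The best (smallest) of these is 9.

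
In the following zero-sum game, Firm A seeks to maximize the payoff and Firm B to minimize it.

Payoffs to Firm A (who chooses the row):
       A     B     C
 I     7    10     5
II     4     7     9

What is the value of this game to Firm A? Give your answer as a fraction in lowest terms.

Column B is strictly dominated by A for Firm B (it gives Firm A more in every row).
The remaining 2×2 game on (I, II) × (A, C) has no saddle point. Let Firm A play I with probability p; indifference gives 7p + 4(1−p) = 5p + 9(1−p), so p = 5/7.
Similarly Firm B's optimal q on A is 4/7, and the value is 7·(4/7) + (5)·(3/7) = 43/7.

43/7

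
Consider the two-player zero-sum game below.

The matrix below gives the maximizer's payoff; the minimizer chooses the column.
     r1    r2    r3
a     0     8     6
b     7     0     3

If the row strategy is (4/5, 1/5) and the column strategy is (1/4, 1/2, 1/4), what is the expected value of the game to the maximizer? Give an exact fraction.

49/10

Against (1/4, 1/2, 1/4), each row's expected payoff is a: 11/2; b: 5/2.
Taking the (4/5, 1/5)-weighted average: (4/5)·(11/2) + (1/5)·(5/2) = 49/10.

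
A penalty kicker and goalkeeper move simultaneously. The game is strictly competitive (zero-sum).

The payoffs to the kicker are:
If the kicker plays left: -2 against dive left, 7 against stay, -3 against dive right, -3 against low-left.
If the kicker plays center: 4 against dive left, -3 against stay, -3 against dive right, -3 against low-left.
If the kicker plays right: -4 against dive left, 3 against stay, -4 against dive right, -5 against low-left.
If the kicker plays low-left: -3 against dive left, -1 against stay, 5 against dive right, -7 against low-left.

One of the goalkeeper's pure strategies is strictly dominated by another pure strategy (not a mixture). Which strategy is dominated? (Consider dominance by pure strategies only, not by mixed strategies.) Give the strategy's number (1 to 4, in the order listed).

1

The goalkeeper prefers columns that give the kicker less. Compare dive left with low-left: -3 < -2, -3 < 4, -5 < -4, -7 < -3.
So low-left strictly dominates dive left for the goalkeeper; dive left is strictly dominated.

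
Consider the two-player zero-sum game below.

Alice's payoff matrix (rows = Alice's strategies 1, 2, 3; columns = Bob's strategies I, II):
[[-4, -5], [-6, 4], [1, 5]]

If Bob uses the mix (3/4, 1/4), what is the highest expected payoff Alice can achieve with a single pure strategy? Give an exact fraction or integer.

1: (-4)·(3/4) + (-5)·(1/4) = -17/4.
2: (-6)·(3/4) + (4)·(1/4) = -7/2.
3: (1)·(3/4) + (5)·(1/4) = 2.
The best pure response is 3 with expected payoff 2.

2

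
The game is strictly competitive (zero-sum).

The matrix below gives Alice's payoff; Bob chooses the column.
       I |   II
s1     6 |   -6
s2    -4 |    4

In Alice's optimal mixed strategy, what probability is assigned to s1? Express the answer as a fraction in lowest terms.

2/5

Row minima are -6 and -4, so Alice's maximin is -4; column maxima are 6 and 4, so Bob's minimax is 4. These differ, so the equilibrium is in mixed strategies.
Let Alice play s1 with probability p. Bob is indifferent when 6p − 4(1−p) = −6p + 4(1−p), giving p = 2/5.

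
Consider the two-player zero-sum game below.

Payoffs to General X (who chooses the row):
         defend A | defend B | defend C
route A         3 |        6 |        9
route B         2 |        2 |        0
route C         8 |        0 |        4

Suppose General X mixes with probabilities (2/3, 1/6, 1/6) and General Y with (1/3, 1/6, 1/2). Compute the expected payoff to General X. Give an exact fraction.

95/18

Against (1/3, 1/6, 1/2), each row's expected payoff is route A: 13/2; route B: 1; route C: 14/3.
Taking the (2/3, 1/6, 1/6)-weighted average: (2/3)·(13/2) + (1/6)·(1) + (1/6)·(14/3) = 95/18.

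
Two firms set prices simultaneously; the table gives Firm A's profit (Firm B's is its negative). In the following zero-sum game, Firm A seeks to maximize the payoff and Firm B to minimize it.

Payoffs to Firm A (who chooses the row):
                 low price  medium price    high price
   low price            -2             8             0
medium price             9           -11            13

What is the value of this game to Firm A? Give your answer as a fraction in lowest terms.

5/3

Column high price is strictly dominated by low price for Firm B (it gives Firm A more in every row).
The remaining 2×2 game on (low price, medium price) × (low price, medium price) has no saddle point. Let Firm A play low price with probability p; indifference gives −2p + 9(1−p) = 8p − 11(1−p), so p = 2/3.
Similarly Firm B's optimal q on low price is 19/30, and the value is -2·(19/30) + (8)·(11/30) = 5/3.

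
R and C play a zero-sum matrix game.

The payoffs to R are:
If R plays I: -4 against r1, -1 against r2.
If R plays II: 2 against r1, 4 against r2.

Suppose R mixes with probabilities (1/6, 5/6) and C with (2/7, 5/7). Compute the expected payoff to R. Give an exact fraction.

107/42

Against (2/7, 5/7), each row's expected payoff is I: -13/7; II: 24/7.
Taking the (1/6, 5/6)-weighted average: (1/6)·(-13/7) + (5/6)·(24/7) = 107/42.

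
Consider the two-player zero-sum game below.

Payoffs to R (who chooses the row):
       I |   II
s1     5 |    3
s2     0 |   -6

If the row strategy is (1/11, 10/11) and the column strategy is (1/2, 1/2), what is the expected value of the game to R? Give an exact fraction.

-26/11

Against (1/2, 1/2), each row's expected payoff is s1: 4; s2: -3.
Taking the (1/11, 10/11)-weighted average: (1/11)·(4) + (10/11)·(-3) = -26/11.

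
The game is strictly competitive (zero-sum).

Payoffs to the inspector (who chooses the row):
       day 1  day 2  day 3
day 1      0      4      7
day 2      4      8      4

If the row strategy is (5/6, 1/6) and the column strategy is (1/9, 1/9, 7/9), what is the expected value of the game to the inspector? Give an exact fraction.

305/54

Against (1/9, 1/9, 7/9), each row's expected payoff is day 1: 53/9; day 2: 40/9.
Taking the (5/6, 1/6)-weighted average: (5/6)·(53/9) + (1/6)·(40/9) = 305/54.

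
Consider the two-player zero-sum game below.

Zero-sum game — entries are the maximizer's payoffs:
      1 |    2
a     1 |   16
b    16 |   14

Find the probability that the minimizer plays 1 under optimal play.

Row minima are 1 and 14, so the maximizer's maximin is 14; column maxima are 16 and 16, so the minimizer's minimax is 16. These differ, so the equilibrium is in mixed strategies.
Let the minimizer play 1 with probability q. The maximizer is indifferent when q + 16(1−q) = 16q + 14(1−q), giving q = 2/17.

2/17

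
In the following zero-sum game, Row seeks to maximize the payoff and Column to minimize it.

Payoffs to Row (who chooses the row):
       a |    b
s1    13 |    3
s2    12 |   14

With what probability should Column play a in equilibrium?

11/12

Row minima are 3 and 12, so Row's maximin is 12; column maxima are 13 and 14, so Column's minimax is 13. These differ, so the equilibrium is in mixed strategies.
Let Column play a with probability q. Row is indifferent when 13q + 3(1−q) = 12q + 14(1−q), giving q = 11/12.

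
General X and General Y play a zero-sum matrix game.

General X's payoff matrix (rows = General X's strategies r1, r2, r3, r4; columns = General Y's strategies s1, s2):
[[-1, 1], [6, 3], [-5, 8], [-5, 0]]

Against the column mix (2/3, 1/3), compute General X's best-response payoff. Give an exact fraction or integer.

r1: (-1)·(2/3) + (1)·(1/3) = -1/3.
r2: (6)·(2/3) + (3)·(1/3) = 5.
r3: (-5)·(2/3) + (8)·(1/3) = -2/3.
r4: (-5)·(2/3) + (0)·(1/3) = -10/3.
The best pure response is r2 with expected payoff 5.

5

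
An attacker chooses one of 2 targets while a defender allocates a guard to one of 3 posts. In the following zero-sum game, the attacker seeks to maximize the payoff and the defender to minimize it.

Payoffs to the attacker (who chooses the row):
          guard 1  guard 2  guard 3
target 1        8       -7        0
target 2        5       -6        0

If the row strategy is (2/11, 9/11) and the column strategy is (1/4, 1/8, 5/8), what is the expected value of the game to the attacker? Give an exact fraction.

Against (1/4, 1/8, 5/8), each row's expected payoff is target 1: 9/8; target 2: 1/2.
Taking the (2/11, 9/11)-weighted average: (2/11)·(9/8) + (9/11)·(1/2) = 27/44.

27/44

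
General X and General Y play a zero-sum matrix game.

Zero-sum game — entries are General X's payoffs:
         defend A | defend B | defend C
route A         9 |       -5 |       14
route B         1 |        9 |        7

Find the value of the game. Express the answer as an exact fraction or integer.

43/11

Column defend C is strictly dominated by defend A for General Y (it gives General X more in every row).
The remaining 2×2 game on (route A, route B) × (defend A, defend B) has no saddle point. Let General X play route A with probability p; indifference gives 9p + (1−p) = −5p + 9(1−p), so p = 4/11.
Similarly General Y's optimal q on defend A is 7/11, and the value is 9·(7/11) + (-5)·(4/11) = 43/11.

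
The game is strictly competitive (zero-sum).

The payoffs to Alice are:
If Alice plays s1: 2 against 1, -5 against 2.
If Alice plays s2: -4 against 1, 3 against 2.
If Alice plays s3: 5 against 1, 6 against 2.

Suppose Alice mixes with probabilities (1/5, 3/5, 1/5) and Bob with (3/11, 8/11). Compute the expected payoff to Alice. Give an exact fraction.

Against (3/11, 8/11), each row's expected payoff is s1: -34/11; s2: 12/11; s3: 63/11.
Taking the (1/5, 3/5, 1/5)-weighted average: (1/5)·(-34/11) + (3/5)·(12/11) + (1/5)·(63/11) = 13/11.

13/11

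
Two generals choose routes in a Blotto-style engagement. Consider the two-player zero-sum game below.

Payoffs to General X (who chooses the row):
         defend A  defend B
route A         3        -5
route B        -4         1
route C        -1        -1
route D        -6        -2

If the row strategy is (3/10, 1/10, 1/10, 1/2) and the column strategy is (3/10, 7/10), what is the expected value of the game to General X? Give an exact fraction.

-253/100

Against (3/10, 7/10), each row's expected payoff is route A: -13/5; route B: -1/2; route C: -1; route D: -16/5.
Taking the (3/10, 1/10, 1/10, 1/2)-weighted average: (3/10)·(-13/5) + (1/10)·(-1/2) + (1/10)·(-1) + (1/2)·(-16/5) = -253/100.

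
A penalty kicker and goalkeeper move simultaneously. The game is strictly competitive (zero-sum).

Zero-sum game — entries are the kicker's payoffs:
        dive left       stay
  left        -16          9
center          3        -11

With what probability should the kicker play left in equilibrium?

14/39

Row minima are -16 and -11, so the kicker's maximin is -11; column maxima are 3 and 9, so the goalkeeper's minimax is 3. These differ, so the equilibrium is in mixed strategies.
Let the kicker play left with probability p. The goalkeeper is indifferent when −16p + 3(1−p) = 9p − 11(1−p), giving p = 14/39.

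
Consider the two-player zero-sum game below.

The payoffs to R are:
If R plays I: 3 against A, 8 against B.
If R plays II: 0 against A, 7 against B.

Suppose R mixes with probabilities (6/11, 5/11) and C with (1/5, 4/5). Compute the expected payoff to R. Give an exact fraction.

70/11

Against (1/5, 4/5), each row's expected payoff is I: 7; II: 28/5.
Taking the (6/11, 5/11)-weighted average: (6/11)·(7) + (5/11)·(28/5) = 70/11.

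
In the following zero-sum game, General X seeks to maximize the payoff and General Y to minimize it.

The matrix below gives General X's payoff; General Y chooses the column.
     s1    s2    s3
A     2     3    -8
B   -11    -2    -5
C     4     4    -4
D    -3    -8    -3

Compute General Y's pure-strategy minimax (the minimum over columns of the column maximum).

The worst case (largest entry) in each column is s1: 4, s2: 4, s3: -3.
The best (smallest) of these is -3.

-3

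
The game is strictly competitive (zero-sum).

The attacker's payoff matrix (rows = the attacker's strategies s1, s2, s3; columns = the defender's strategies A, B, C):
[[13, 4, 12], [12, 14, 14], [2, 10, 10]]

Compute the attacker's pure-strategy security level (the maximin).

The worst-case payoff for each row is s1: 4, s2: 12, s3: 2.
The best of these is 12.

12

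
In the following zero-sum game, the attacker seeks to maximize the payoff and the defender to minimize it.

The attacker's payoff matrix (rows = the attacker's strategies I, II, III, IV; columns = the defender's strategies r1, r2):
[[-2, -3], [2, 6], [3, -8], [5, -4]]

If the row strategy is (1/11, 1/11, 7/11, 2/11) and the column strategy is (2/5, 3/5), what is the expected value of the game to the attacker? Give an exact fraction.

-11/5

Against (2/5, 3/5), each row's expected payoff is I: -13/5; II: 22/5; III: -18/5; IV: -2/5.
Taking the (1/11, 1/11, 7/11, 2/11)-weighted average: (1/11)·(-13/5) + (1/11)·(22/5) + (7/11)·(-18/5) + (2/11)·(-2/5) = -11/5.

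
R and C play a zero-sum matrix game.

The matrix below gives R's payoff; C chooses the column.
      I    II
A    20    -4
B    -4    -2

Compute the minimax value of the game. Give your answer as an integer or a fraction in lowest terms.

Row minima are -4 and -4, so R's maximin is -4; column maxima are 20 and -2, so C's minimax is -2. These differ, so the equilibrium is in mixed strategies.
Let R play A with probability p. C is indifferent when 20p − 4(1−p) = −4p − 2(1−p), giving p = 1/13.
Let C play I with probability q. R is indifferent when 20q − 4(1−q) = −4q − 2(1−q), giving q = 1/13.
The value is 20·(1/13) + (-4)·(12/13) = -28/13.

-28/13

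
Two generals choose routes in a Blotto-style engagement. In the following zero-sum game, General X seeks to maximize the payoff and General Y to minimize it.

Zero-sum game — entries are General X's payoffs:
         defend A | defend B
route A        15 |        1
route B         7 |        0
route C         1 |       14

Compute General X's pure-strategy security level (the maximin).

1

The worst-case payoff for each row is route A: 1, route B: 0, route C: 1.
The best of these is 1.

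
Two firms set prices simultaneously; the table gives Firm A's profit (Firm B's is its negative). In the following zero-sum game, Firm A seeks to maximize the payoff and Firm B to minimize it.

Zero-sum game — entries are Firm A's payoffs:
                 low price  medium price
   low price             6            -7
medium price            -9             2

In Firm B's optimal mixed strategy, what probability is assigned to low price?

Row minima are -7 and -9, so Firm A's maximin is -7; column maxima are 6 and 2, so Firm B's minimax is 2. These differ, so the equilibrium is in mixed strategies.
Let Firm B play low price with probability q. Firm A is indifferent when 6q − 7(1−q) = −9q + 2(1−q), giving q = 3/8.

3/8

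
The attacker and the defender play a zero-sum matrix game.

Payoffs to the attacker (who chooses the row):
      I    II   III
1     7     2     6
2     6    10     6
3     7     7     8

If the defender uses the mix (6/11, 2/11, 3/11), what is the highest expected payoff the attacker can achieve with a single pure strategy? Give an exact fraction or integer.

80/11

1: (7)·(6/11) + (2)·(2/11) + (6)·(3/11) = 64/11.
2: (6)·(6/11) + (10)·(2/11) + (6)·(3/11) = 74/11.
3: (7)·(6/11) + (7)·(2/11) + (8)·(3/11) = 80/11.
The best pure response is 3 with expected payoff 80/11.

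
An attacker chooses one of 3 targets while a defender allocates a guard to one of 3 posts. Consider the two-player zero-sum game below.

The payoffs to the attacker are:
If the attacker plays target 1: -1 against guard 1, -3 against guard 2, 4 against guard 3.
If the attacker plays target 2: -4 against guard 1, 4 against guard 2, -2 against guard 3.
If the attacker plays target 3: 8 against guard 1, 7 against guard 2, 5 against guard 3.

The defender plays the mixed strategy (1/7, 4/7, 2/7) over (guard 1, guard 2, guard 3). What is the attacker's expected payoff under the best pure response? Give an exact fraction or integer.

target 1: (-1)·(1/7) + (-3)·(4/7) + (4)·(2/7) = -5/7.
target 2: (-4)·(1/7) + (4)·(4/7) + (-2)·(2/7) = 8/7.
target 3: (8)·(1/7) + (7)·(4/7) + (5)·(2/7) = 46/7.
The best pure response is target 3 with expected payoff 46/7.

46/7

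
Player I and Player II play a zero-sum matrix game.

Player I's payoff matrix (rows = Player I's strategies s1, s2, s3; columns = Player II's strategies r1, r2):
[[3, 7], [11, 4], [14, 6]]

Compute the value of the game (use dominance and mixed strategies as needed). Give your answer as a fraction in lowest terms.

Row s2 is strictly dominated by row s3, so Player I never plays it.
The remaining 2×2 game on (s1, s3) × (r1, r2) has no saddle point. Let Player I play s1 with probability p; indifference gives 3p + 14(1−p) = 7p + 6(1−p), so p = 2/3.
Similarly Player II's optimal q on r1 is 1/12, and the value is 3·(1/12) + (7)·(11/12) = 20/3.

20/3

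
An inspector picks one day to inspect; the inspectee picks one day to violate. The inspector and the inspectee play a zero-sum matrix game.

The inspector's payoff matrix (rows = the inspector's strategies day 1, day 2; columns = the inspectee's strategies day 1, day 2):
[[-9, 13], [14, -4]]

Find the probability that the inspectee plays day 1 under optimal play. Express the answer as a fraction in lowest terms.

Row minima are -9 and -4, so the inspector's maximin is -4; column maxima are 14 and 13, so the inspectee's minimax is 13. These differ, so the equilibrium is in mixed strategies.
Let the inspectee play day 1 with probability q. The inspector is indifferent when −9q + 13(1−q) = 14q − 4(1−q), giving q = 17/40.

17/40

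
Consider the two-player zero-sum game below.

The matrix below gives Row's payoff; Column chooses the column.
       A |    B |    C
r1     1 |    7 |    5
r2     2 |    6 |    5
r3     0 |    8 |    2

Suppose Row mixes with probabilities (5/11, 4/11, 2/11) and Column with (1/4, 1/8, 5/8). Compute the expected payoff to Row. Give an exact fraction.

Against (1/4, 1/8, 5/8), each row's expected payoff is r1: 17/4; r2: 35/8; r3: 9/4.
Taking the (5/11, 4/11, 2/11)-weighted average: (5/11)·(17/4) + (4/11)·(35/8) + (2/11)·(9/4) = 173/44.

173/44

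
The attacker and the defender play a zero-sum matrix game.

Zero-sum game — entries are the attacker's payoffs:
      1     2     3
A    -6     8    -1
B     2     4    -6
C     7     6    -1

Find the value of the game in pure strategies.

-1

Row minima: -6, -6, -1 → the attacker's maximin is -1.
Column maxima: 7, 8, -1 → the defender's minimax is -1.
They coincide at (C, 3), so the value is -1.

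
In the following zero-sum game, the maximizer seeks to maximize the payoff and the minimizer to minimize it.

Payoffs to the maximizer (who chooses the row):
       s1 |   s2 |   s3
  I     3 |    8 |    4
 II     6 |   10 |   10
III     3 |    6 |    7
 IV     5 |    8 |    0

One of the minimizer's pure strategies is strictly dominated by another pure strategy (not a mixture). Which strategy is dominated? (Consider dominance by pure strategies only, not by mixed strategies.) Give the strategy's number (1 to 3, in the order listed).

The minimizer prefers columns that give the maximizer less. Compare s2 with s1: 3 < 8, 6 < 10, 3 < 6, 5 < 8.
So s1 strictly dominates s2 for the minimizer; s2 is strictly dominated.

2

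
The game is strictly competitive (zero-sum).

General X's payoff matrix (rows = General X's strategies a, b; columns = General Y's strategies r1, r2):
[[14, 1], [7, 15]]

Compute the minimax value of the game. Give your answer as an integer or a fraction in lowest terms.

29/3

Row minima are 1 and 7, so General X's maximin is 7; column maxima are 14 and 15, so General Y's minimax is 14. These differ, so the equilibrium is in mixed strategies.
Let General X play a with probability p. General Y is indifferent when 14p + 7(1−p) = p + 15(1−p), giving p = 8/21.
Let General Y play r1 with probability q. General X is indifferent when 14q + (1−q) = 7q + 15(1−q), giving q = 2/3.
The value is 14·(2/3) + (1)·(1/3) = 29/3.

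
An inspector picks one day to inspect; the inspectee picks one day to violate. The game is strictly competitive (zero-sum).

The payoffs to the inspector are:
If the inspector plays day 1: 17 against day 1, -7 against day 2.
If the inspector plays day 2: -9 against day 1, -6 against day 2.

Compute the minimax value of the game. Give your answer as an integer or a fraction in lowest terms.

-55/9

Row minima are -7 and -9, so the inspector's maximin is -7; column maxima are 17 and -6, so the inspectee's minimax is -6. These differ, so the equilibrium is in mixed strategies.
Let the inspector play day 1 with probability p. The inspectee is indifferent when 17p − 9(1−p) = −7p − 6(1−p), giving p = 1/9.
Let the inspectee play day 1 with probability q. The inspector is indifferent when 17q − 7(1−q) = −9q − 6(1−q), giving q = 1/27.
The value is 17·(1/27) + (-7)·(26/27) = -55/9.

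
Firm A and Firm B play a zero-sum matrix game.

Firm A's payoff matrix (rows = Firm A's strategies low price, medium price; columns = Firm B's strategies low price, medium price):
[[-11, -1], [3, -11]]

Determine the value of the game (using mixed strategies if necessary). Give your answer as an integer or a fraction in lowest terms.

Row minima are -11 and -11, so Firm A's maximin is -11; column maxima are 3 and -1, so Firm B's minimax is -1. These differ, so the equilibrium is in mixed strategies.
Let Firm A play low price with probability p. Firm B is indifferent when −11p + 3(1−p) = −p − 11(1−p), giving p = 7/12.
Let Firm B play low price with probability q. Firm A is indifferent when −11q − (1−q) = 3q − 11(1−q), giving q = 5/12.
The value is -11·(5/12) + (-1)·(7/12) = -31/6.

-31/6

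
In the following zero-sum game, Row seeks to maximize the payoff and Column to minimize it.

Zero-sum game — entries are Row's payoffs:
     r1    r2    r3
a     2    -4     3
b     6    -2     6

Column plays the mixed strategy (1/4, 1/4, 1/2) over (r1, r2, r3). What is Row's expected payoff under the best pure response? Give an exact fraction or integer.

4

a: (2)·(1/4) + (-4)·(1/4) + (3)·(1/2) = 1.
b: (6)·(1/4) + (-2)·(1/4) + (6)·(1/2) = 4.
The best pure response is b with expected payoff 4.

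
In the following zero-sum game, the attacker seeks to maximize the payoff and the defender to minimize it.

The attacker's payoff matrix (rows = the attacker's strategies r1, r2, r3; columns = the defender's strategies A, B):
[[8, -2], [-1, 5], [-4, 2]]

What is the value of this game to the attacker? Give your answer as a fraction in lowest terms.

19/8

Row r3 is strictly dominated by row r2, so the attacker never plays it.
The remaining 2×2 game on (r1, r2) × (A, B) has no saddle point. Let the attacker play r1 with probability p; indifference gives 8p − (1−p) = −2p + 5(1−p), so p = 3/8.
Similarly the defender's optimal q on A is 7/16, and the value is 8·(7/16) + (-2)·(9/16) = 19/8.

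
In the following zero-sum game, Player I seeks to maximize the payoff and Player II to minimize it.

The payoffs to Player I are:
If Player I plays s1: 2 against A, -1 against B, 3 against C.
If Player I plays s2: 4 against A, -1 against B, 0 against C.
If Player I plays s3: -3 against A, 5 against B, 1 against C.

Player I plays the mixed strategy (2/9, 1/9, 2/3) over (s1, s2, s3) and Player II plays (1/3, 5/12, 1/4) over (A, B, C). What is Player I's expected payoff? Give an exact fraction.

Against (1/3, 5/12, 1/4), each row's expected payoff is s1: 1; s2: 11/12; s3: 4/3.
Taking the (2/9, 1/9, 2/3)-weighted average: (2/9)·(1) + (1/9)·(11/12) + (2/3)·(4/3) = 131/108.

131/108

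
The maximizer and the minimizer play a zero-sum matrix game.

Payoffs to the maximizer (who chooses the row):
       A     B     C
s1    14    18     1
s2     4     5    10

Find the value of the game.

136/19

Column B is strictly dominated by A for the minimizer (it gives the maximizer more in every row).
The remaining 2×2 game on (s1, s2) × (A, C) has no saddle point. Let the maximizer play s1 with probability p; indifference gives 14p + 4(1−p) = p + 10(1−p), so p = 6/19.
Similarly the minimizer's optimal q on A is 9/19, and the value is 14·(9/19) + (1)·(10/19) = 136/19.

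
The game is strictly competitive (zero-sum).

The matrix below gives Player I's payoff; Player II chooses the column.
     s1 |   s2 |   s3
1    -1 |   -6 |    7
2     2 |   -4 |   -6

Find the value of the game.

Column s1 is strictly dominated by s2 for Player II (it gives Player I more in every row).
The remaining 2×2 game on (1, 2) × (s2, s3) has no saddle point. Let Player I play 1 with probability p; indifference gives −6p − 4(1−p) = 7p − 6(1−p), so p = 2/15.
Similarly Player II's optimal q on s2 is 13/15, and the value is -6·(13/15) + (7)·(2/15) = -64/15.

-64/15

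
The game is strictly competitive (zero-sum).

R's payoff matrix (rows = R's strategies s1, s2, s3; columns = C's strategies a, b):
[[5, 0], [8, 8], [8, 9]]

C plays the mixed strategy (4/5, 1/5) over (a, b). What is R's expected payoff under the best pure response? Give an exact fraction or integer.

41/5

s1: (5)·(4/5) + (0)·(1/5) = 4.
s2: (8)·(4/5) + (8)·(1/5) = 8.
s3: (8)·(4/5) + (9)·(1/5) = 41/5.
The best pure response is s3 with expected payoff 41/5.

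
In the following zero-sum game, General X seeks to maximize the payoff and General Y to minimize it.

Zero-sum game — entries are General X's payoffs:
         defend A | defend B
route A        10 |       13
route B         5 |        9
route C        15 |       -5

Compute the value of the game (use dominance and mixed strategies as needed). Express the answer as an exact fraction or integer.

245/23

Row route B is strictly dominated by row route A, so General X never plays it.
The remaining 2×2 game on (route A, route C) × (defend A, defend B) has no saddle point. Let General X play route A with probability p; indifference gives 10p + 15(1−p) = 13p − 5(1−p), so p = 20/23.
Similarly General Y's optimal q on defend A is 18/23, and the value is 10·(18/23) + (13)·(5/23) = 245/23.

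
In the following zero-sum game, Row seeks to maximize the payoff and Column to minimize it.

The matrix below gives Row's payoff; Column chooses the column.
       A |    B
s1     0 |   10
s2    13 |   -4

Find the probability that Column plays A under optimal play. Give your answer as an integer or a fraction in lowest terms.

Row minima are 0 and -4, so Row's maximin is 0; column maxima are 13 and 10, so Column's minimax is 10. These differ, so the equilibrium is in mixed strategies.
Let Column play A with probability q. Row is indifferent when 10(1−q) = 13q − 4(1−q), giving q = 14/27.

14/27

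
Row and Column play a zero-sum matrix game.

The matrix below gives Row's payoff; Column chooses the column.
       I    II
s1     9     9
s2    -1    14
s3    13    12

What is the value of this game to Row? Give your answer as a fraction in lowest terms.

97/8

Row s1 is strictly dominated by row s3, so Row never plays it.
The remaining 2×2 game on (s2, s3) × (I, II) has no saddle point. Let Row play s2 with probability p; indifference gives −p + 13(1−p) = 14p + 12(1−p), so p = 1/16.
Similarly Column's optimal q on I is 1/8, and the value is -1·(1/8) + (14)·(7/8) = 97/8.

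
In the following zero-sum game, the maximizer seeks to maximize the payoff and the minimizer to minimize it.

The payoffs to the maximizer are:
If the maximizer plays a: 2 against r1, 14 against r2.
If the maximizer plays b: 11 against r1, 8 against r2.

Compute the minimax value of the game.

46/5

Row minima are 2 and 8, so the maximizer's maximin is 8; column maxima are 11 and 14, so the minimizer's minimax is 11. These differ, so the equilibrium is in mixed strategies.
Let the maximizer play a with probability p. The minimizer is indifferent when 2p + 11(1−p) = 14p + 8(1−p), giving p = 1/5.
Let the minimizer play r1 with probability q. The maximizer is indifferent when 2q + 14(1−q) = 11q + 8(1−q), giving q = 2/5.
The value is 2·(2/5) + (14)·(3/5) = 46/5.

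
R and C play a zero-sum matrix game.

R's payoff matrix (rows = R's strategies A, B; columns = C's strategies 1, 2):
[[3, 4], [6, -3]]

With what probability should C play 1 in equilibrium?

Row minima are 3 and -3, so R's maximin is 3; column maxima are 6 and 4, so C's minimax is 4. These differ, so the equilibrium is in mixed strategies.
Let C play 1 with probability q. R is indifferent when 3q + 4(1−q) = 6q − 3(1−q), giving q = 7/10.

7/10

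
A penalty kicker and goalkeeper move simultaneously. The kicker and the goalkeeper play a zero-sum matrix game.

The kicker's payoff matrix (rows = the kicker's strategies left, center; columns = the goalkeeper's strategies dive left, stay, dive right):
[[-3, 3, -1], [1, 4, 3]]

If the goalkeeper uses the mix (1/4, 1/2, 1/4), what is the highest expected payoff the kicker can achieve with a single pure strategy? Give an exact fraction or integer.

left: (-3)·(1/4) + (3)·(1/2) + (-1)·(1/4) = 1/2.
center: (1)·(1/4) + (4)·(1/2) + (3)·(1/4) = 3.
The best pure response is center with expected payoff 3.

3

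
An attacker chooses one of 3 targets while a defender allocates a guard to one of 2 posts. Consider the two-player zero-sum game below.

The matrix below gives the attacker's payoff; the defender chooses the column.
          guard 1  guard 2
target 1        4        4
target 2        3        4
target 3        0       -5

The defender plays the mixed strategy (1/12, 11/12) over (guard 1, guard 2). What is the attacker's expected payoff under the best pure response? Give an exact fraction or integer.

target 1: (4)·(1/12) + (4)·(11/12) = 4.
target 2: (3)·(1/12) + (4)·(11/12) = 47/12.
target 3: (0)·(1/12) + (-5)·(11/12) = -55/12.
The best pure response is target 1 with expected payoff 4.

4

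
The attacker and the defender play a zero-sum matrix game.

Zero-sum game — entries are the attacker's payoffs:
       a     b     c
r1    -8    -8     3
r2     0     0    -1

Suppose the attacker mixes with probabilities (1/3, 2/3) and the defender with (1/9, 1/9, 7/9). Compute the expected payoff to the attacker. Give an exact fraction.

-1/3

Against (1/9, 1/9, 7/9), each row's expected payoff is r1: 5/9; r2: -7/9.
Taking the (1/3, 2/3)-weighted average: (1/3)·(5/9) + (2/3)·(-7/9) = -1/3.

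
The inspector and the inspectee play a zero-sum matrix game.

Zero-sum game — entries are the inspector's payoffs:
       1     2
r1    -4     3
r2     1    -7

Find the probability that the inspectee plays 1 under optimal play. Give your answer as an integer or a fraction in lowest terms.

2/3

Row minima are -4 and -7, so the inspector's maximin is -4; column maxima are 1 and 3, so the inspectee's minimax is 1. These differ, so the equilibrium is in mixed strategies.
Let the inspectee play 1 with probability q. The inspector is indifferent when −4q + 3(1−q) = q − 7(1−q), giving q = 2/3.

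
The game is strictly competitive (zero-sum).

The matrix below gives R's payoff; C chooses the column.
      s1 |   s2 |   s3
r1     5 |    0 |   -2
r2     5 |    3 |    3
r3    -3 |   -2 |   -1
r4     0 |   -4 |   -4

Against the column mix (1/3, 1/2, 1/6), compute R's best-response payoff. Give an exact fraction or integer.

r1: (5)·(1/3) + (0)·(1/2) + (-2)·(1/6) = 4/3.
r2: (5)·(1/3) + (3)·(1/2) + (3)·(1/6) = 11/3.
r3: (-3)·(1/3) + (-2)·(1/2) + (-1)·(1/6) = -13/6.
r4: (0)·(1/3) + (-4)·(1/2) + (-4)·(1/6) = -8/3.
The best pure response is r2 with expected payoff 11/3.

11/3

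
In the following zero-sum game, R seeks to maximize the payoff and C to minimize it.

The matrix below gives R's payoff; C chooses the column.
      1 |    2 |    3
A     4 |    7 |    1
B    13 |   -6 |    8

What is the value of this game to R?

31/10

Column 1 is strictly dominated by 3 for C (it gives R more in every row).
The remaining 2×2 game on (A, B) × (2, 3) has no saddle point. Let R play A with probability p; indifference gives 7p − 6(1−p) = p + 8(1−p), so p = 7/10.
Similarly C's optimal q on 2 is 7/20, and the value is 7·(7/20) + (1)·(13/20) = 31/10.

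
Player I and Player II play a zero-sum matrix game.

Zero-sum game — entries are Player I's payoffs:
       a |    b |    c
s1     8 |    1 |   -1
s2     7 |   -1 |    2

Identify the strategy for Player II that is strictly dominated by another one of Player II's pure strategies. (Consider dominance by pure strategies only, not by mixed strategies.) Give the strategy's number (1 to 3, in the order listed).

Player II prefers columns that give Player I less. Compare a with b: 1 < 8, -1 < 7.
So b strictly dominates a for Player II; a is strictly dominated.

1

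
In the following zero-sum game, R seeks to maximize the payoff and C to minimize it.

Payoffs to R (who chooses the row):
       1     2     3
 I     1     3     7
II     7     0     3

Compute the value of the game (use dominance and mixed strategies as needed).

Column 3 is strictly dominated by 2 for C (it gives R more in every row).
The remaining 2×2 game on (I, II) × (1, 2) has no saddle point. Let R play I with probability p; indifference gives p + 7(1−p) = 3p, so p = 7/9.
Similarly C's optimal q on 1 is 1/3, and the value is 1·(1/3) + (3)·(2/3) = 7/3.

7/3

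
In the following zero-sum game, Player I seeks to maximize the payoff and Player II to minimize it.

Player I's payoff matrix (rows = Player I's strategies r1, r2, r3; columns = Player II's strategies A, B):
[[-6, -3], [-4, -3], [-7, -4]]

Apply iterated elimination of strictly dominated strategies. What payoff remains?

-4

Row r3 is strictly dominated by row r1 (-6>-7, -3>-4); eliminate r3.
Column B is strictly dominated by A for Player II (-6<-3, -4<-3); eliminate B.
Row r1 is strictly dominated by row r2 (-4>-6); eliminate r1.
Only (r2, A) remains, with payoff -4.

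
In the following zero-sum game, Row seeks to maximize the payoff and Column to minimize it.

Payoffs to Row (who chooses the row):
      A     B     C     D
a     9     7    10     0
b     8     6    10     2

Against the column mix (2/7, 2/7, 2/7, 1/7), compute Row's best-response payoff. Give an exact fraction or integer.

a: (9)·(2/7) + (7)·(2/7) + (10)·(2/7) + (0)·(1/7) = 52/7.
b: (8)·(2/7) + (6)·(2/7) + (10)·(2/7) + (2)·(1/7) = 50/7.
The best pure response is a with expected payoff 52/7.

52/7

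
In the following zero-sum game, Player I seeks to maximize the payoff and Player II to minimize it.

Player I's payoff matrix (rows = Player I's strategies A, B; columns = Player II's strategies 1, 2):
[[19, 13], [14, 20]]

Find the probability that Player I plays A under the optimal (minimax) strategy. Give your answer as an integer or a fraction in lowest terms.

Row minima are 13 and 14, so Player I's maximin is 14; column maxima are 19 and 20, so Player II's minimax is 19. These differ, so the equilibrium is in mixed strategies.
Let Player I play A with probability p. Player II is indifferent when 19p + 14(1−p) = 13p + 20(1−p), giving p = 1/2.

1/2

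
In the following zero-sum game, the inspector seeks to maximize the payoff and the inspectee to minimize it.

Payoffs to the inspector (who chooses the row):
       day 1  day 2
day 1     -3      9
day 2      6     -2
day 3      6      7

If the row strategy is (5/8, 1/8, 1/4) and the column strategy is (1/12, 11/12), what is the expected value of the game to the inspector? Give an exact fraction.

Against (1/12, 11/12), each row's expected payoff is day 1: 8; day 2: -4/3; day 3: 83/12.
Taking the (5/8, 1/8, 1/4)-weighted average: (5/8)·(8) + (1/8)·(-4/3) + (1/4)·(83/12) = 105/16.

105/16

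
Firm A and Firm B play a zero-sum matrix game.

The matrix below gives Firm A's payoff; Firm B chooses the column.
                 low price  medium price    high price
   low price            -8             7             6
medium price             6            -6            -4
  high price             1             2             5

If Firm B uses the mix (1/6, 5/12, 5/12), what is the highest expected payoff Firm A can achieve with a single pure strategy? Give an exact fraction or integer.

49/12

low price: (-8)·(1/6) + (7)·(5/12) + (6)·(5/12) = 49/12.
medium price: (6)·(1/6) + (-6)·(5/12) + (-4)·(5/12) = -19/6.
high price: (1)·(1/6) + (2)·(5/12) + (5)·(5/12) = 37/12.
The best pure response is low price with expected payoff 49/12.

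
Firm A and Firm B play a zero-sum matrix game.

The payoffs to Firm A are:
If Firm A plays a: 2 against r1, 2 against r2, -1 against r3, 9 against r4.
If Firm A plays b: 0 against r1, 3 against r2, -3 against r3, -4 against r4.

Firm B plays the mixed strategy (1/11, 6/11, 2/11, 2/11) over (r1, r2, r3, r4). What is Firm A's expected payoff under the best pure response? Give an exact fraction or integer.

a: (2)·(1/11) + (2)·(6/11) + (-1)·(2/11) + (9)·(2/11) = 30/11.
b: (0)·(1/11) + (3)·(6/11) + (-3)·(2/11) + (-4)·(2/11) = 4/11.
The best pure response is a with expected payoff 30/11.

30/11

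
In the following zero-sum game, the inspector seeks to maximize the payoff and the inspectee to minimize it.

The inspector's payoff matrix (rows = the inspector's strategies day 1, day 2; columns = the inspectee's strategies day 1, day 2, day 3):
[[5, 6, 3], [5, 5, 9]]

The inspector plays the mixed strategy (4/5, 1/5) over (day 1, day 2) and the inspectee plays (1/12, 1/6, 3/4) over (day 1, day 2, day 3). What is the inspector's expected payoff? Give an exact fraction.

68/15

Against (1/12, 1/6, 3/4), each row's expected payoff is day 1: 11/3; day 2: 8.
Taking the (4/5, 1/5)-weighted average: (4/5)·(11/3) + (1/5)·(8) = 68/15.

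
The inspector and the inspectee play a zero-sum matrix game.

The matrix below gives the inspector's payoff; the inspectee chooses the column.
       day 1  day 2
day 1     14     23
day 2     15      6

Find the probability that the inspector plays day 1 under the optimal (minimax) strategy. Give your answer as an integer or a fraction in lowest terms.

Row minima are 14 and 6, so the inspector's maximin is 14; column maxima are 15 and 23, so the inspectee's minimax is 15. These differ, so the equilibrium is in mixed strategies.
Let the inspector play day 1 with probability p. The inspectee is indifferent when 14p + 15(1−p) = 23p + 6(1−p), giving p = 1/2.

1/2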